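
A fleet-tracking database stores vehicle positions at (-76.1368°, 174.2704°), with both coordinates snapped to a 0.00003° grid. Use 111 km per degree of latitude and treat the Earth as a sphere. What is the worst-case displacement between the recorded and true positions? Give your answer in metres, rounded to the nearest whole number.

With a 0.00003° grid the true value lies within half a step, ±0.00003°/2 = ±1.5e-05°, of the stored one.
Latitude error → 1.5e-05 × 111000 = 1.665 m along the meridian.
East–west component at 76.1368°: 1.5e-05° × 111000 × cos 76.1368° ≈ 1.5e-05 × 26596.1 ≈ 0.398942 m.
The two errors are perpendicular, so the maximum displacement is √(1.665² + 0.398942²) ≈ 1.71213 m.

2 metres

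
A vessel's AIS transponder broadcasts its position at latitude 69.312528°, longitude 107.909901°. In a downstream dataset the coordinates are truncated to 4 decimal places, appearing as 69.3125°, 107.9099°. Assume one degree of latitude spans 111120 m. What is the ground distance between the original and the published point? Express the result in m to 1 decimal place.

3.1 m

The latitude changed by +0.000028° and the longitude by +0.000001°.
N–S: 0.000028° × 111120 m/° = 3.11136 m.
East–west at this latitude: 0.000001° × 111120 × cos 69.3125° ≈ 0.000001 × 39255.4 = 0.0392554 m.
Combined displacement = (3.11136² + 0.0392554²)^½ ≈ 3.11161 m.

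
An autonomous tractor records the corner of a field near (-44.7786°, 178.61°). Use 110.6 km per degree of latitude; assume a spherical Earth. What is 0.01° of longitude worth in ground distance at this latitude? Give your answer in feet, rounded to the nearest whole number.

2576 feet

One degree of longitude here spans 110600 × cos 44.7786° = 110600 × 0.7098 ≈ 78507.6 m; 0.01° of that is 785.076 m.
In feet: 785.076 m ÷ 0.3048 ≈ 2575.7 ft.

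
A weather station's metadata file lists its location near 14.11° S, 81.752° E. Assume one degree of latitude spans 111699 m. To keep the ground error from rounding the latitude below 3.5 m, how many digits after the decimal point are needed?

5 decimal places

One degree of latitude covers 111699 m.
With N decimal places the half-ulp bound is 0.5·10⁻ᴺ°, or 0.5·10⁻ᴺ × 111699 m on the ground.
Setting 55849.5 × 10⁻ᴺ ≤ 3.5 gives 10ᴺ ≥ 1.596e+04, i.e. N ≥ 4.20.
So 5 decimal places suffice (0.558 m); 4 would allow up to 5.58 m.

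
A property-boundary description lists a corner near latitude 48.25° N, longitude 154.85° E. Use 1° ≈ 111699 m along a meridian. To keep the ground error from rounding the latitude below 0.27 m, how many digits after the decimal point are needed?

One degree of latitude covers 111699 m.
N decimal places → at most half a unit in the last place, 0.5 × 10⁻ᴺ° = 111699/2 × 10⁻ᴺ m.
Need 0.5 × 111699 × 10⁻ᴺ ≤ 0.27 → 10⁻ᴺ ≤ 4.834e-06, so N ≥ 5.32.
So 6 decimal places suffice (0.0558 m); 5 would allow up to 0.558 m.

6 decimal places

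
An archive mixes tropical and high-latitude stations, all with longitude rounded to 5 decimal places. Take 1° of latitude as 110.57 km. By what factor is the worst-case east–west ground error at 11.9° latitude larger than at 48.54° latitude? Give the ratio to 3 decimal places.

1.478

Rounding to 5 decimal places leaves the longitude within ±5e-06° of the true value.
Error at 11.9° = 5e-06° × 110570 × cos 11.9° ≈ 0.55285 × 0.9785 = 0.54097 m.
At 48.54°: 5e-06° × 110570 × cos 48.54° = 5e-06 × 110570 × 0.6621 ≈ 0.36604 m.
The ratio reduces to cos 11.9° / cos 48.54° = 0.9785/0.6621 ≈ 1.4779.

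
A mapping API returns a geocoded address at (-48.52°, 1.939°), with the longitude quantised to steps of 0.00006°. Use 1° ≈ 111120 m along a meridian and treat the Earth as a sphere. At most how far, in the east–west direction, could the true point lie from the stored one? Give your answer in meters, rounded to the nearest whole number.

2 meters

With a 0.00006° grid the true value lies within half a step, ±0.00006°/2 = ±3e-05°, of the stored one.
At latitude 48.52° a degree of longitude spans 111120 m × cos 48.52° = 111120 × 0.6624 ≈ 73601.3 m.
East–west error: 3e-05° × 73601.3 m/° ≈ 2.20804 m.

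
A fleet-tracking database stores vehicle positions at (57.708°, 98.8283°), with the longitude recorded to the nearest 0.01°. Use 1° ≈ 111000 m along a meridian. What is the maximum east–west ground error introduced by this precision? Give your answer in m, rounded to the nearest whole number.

297 m

Rounding to 2 decimal places leaves the longitude within ±0.005° of the true value.
One degree of longitude at 57.708° is 111000 × cos 57.708° ≈ 111000 × 0.5342 = 59300 m.
East–west error: 0.005° × 59300 m/° ≈ 296.5 m.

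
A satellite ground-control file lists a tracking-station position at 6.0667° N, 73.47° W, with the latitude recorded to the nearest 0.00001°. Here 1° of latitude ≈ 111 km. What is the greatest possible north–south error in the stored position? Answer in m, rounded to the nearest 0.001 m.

Rounding to 5 decimal places leaves the latitude within ±5e-06° of the true value.
So the N–S error is at most 5e-06 × 111000 = 0.555 m.

0.555 m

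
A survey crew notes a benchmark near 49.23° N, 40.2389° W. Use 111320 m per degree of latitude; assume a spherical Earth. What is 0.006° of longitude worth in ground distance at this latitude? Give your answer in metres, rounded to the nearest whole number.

436 metres

0.006° of longitude at 49.23° is 0.006 × 111320 × cos 49.23° ≈ 0.006 × 72694.6 = 436.168 m.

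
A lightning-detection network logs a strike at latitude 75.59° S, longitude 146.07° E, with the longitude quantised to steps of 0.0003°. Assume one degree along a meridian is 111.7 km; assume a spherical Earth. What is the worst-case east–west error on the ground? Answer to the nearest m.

With a 0.0003° grid the true value lies within half a step, ±0.0003°/2 = ±0.00015°, of the stored one.
Parallels shrink by cos φ, so at 75.59° a degree of longitude is 111700 × 0.2489 ≈ 27797.5 m.
So at most 0.00015° × 27797.5 ≈ 4.16963 m east–west.

4 m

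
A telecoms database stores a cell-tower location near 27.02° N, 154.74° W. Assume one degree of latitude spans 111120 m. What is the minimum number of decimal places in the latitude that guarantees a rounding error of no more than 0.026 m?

One degree of latitude covers 111120 m.
N decimal places → at most half a unit in the last place, 0.5 × 10⁻ᴺ° = 111120/2 × 10⁻ᴺ m.
Need 0.5 × 111120 × 10⁻ᴺ ≤ 0.026 → 10⁻ᴺ ≤ 4.680e-07, so N ≥ 6.33.
N = 6 would give 0.0556 m (too coarse); N = 7 gives 0.00556 m ≤ 0.026 m.

7 decimal places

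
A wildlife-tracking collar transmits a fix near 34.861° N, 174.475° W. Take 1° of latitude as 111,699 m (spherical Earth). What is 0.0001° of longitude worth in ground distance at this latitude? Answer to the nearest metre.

9 metres

At 34.861° a degree of longitude is 111699 × cos 34.861° ≈ 91653.6 m, so 0.0001° corresponds to 9.16536 m.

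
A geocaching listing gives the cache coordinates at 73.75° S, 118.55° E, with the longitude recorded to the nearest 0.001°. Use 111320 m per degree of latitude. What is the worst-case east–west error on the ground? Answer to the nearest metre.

16 metres

Rounding to 3 decimal places leaves the longitude within ±0.0005° of the true value.
At latitude 73.75° a degree of longitude spans 111320 m × cos 73.75° = 111320 × 0.2798 ≈ 31150.6 m.
East–west error: 0.0005° × 31150.6 m/° ≈ 15.5753 m.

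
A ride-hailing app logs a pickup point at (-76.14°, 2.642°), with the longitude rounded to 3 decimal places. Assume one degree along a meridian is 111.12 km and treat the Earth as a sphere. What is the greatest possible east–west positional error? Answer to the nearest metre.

Rounding to 3 decimal places leaves the longitude within ±0.0005° of the true value.
One degree of longitude at 76.14° is 111120 × cos 76.14° ≈ 111120 × 0.2396 = 26618.8 m.
Maximum E–W displacement: 0.0005 × 26618.8 = 13.3094 m.

13 metres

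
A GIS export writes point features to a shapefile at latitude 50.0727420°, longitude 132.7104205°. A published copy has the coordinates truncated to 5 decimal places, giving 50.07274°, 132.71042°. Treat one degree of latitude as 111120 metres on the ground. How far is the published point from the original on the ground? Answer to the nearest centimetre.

23 centimetres

The latitude changed by +0.0000020° and the longitude by +0.0000005°.
N–S: 0.0000020° × 111120 m/° = 0.22224 m.
E–W at 50.0727°: 0.0000005° × 111120 × cos 50.0727° = 0.0000005 × 111120 × 0.6418 ≈ 0.0356592 m.
Distance: √(0.22224² + 0.0356592²) ≈ 0.225083 m.
That is 0.225083 m = 22.508 cm.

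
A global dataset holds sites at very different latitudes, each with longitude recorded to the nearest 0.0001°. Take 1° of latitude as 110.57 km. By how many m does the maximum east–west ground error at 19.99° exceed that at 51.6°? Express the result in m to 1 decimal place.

Rounding to 4 decimal places leaves the longitude within ±5e-05° of the true value.
Error at 19.99° = 5e-05° × 110570 × cos 19.99° ≈ 5.5285 × 0.9398 = 5.1954 m.
At 51.6°: 5e-05° × 110570 × cos 51.6° = 5e-05 × 110570 × 0.6211 ≈ 3.434 m.
Difference: 5.1954 − 3.434 = 1.7614 m.

1.8 m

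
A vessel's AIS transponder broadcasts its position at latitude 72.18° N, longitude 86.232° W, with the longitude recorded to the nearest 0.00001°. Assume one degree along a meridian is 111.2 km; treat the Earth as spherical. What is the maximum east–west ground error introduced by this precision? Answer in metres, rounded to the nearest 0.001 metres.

Rounding to 5 decimal places leaves the longitude within ±5e-06° of the true value.
Parallels shrink by cos φ, so at 72.18° a degree of longitude is 111200 × 0.3060 ≈ 34030.3 m.
So at most 5e-06° × 34030.3 ≈ 0.170151 m east–west.

0.170 metres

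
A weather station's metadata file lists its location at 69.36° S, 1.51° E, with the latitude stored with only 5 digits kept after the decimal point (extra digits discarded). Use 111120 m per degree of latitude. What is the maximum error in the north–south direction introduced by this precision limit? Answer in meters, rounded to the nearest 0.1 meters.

1.1 meters

Truncating at 5 decimal places can drop up to a full unit in the last place, so the latitude may be off by as much as 1e-05°.
So the N–S error is at most 1e-05 × 111120 = 1.1112 m.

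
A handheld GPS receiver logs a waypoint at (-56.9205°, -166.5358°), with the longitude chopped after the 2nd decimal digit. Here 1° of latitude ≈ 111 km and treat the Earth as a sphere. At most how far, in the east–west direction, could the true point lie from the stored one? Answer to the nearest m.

606 m

Truncating at 2 decimal places can drop up to a full unit in the last place, so the longitude may be off by as much as 0.01°.
At latitude 56.9205° a degree of longitude spans 111000 m × cos 56.9205° = 111000 × 0.5458 ≈ 60584 m.
So at most 0.01° × 60584 ≈ 605.84 m east–west.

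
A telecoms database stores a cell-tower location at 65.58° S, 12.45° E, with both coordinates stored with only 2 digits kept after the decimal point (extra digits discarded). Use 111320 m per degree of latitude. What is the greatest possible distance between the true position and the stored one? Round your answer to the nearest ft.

Truncating at 2 decimal places can drop up to a full unit in the last place, so each coordinate may be off by as much as 0.01°.
N–S: 0.01° × 111320 m/° = 1113.2 m.
E–W at 65.58°: 0.01° × 111320 × cos 65.58° = 0.01 × 111320 × 0.4134 ≈ 460.222 m.
The two errors are perpendicular, so the maximum displacement is √(1113.2² + 460.222²) ≈ 1204.58 m.
In feet: 1204.58 m ÷ 0.3048 ≈ 3952 ft.

3952 ft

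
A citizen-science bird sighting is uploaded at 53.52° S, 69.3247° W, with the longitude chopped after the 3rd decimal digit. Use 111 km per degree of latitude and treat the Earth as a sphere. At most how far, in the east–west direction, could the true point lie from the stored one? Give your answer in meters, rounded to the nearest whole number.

Truncating at 3 decimal places can drop up to a full unit in the last place, so the longitude may be off by as much as 0.001°.
At latitude 53.52° a degree of longitude spans 111000 m × cos 53.52° = 111000 × 0.5945 ≈ 65994.2 m.
Maximum E–W displacement: 0.001 × 65994.2 = 65.9942 m.

66 meters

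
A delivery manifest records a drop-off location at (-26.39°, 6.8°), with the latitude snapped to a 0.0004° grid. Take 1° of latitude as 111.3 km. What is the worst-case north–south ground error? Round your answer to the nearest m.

With a 0.0004° grid the true value lies within half a step, ±0.0004°/2 = ±0.0002°, of the stored one.
So the N–S error is at most 0.0002 × 111300 = 22.26 m.

22 m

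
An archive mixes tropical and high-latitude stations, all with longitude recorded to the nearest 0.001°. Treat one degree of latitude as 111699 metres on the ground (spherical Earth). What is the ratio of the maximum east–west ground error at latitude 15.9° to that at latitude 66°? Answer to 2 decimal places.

Rounding to 3 decimal places leaves the longitude within ±0.0005° of the true value.
At 15.9°: 0.0005° × 111699 × cos 15.9° = 0.0005 × 111699 × 0.9617 ≈ 53.713 m.
At 66°: 0.0005° × 111699 × cos 66° = 0.0005 × 111699 × 0.4067 ≈ 22.716 m.
The ratio reduces to cos 15.9° / cos 66° = 0.9617/0.4067 ≈ 2.3645.

2.36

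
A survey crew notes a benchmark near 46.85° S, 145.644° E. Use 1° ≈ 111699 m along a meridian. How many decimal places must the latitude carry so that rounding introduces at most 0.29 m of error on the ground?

One degree of latitude covers 111699 m.
With N decimal places the half-ulp bound is 0.5·10⁻ᴺ°, or 0.5·10⁻ᴺ × 111699 m on the ground.
Need 0.5 × 111699 × 10⁻ᴺ ≤ 0.29 → 10⁻ᴺ ≤ 5.193e-06, so N ≥ 5.28.
At 5 places the error can reach 0.558 m, but 6 places keeps it to 0.0558 m.

6 decimal places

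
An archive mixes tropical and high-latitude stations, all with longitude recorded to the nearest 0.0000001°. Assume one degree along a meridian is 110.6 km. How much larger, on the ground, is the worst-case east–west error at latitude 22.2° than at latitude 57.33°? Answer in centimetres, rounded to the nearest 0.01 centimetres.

0.21 centimetres

Rounding to 7 decimal places leaves the longitude within ±5e-08° of the true value.
Error at 22.2° = 5e-08° × 110600 × cos 22.2° ≈ 0.00553 × 0.9259 = 0.0051201 m.
At 57.33°: 5e-08° × 110600 × cos 57.33° = 5e-08 × 110600 × 0.5398 ≈ 0.0029851 m.
So the lower-latitude error exceeds the higher by 0.0051201 − 0.0029851 = 0.002135 m.
That is 0.00213497 m = 0.2135 cm.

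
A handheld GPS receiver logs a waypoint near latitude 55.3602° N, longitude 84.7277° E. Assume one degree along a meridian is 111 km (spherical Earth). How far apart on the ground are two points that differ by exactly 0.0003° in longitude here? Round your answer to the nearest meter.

One degree of longitude here spans 111000 × cos 55.3602° = 111000 × 0.5684 ≈ 63094.1 m; 0.0003° of that is 18.9282 m.

19 meters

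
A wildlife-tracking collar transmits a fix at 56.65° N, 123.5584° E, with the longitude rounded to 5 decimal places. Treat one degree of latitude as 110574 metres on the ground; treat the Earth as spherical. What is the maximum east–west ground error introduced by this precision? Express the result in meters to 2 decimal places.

Rounding to 5 decimal places leaves the longitude within ±5e-06° of the true value.
Parallels shrink by cos φ, so at 56.65° a degree of longitude is 110574 × 0.5498 ≈ 60788.3 m.
So at most 5e-06° × 60788.3 ≈ 0.303941 m east–west.

0.30 meters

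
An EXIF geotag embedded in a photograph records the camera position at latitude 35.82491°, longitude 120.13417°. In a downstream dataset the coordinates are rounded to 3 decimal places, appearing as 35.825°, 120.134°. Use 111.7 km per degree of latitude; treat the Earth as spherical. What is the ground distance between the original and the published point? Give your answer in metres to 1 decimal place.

18.4 metres

Δlat = 35.82491 − 35.825 = -0.00009°; Δlon = 120.13417 − 120.134 = +0.00017°.
N–S: -0.00009° × 111700 m/° = -10.053 m.
E–W at 35.825°: 0.00017° × 111700 × cos 35.825° = 0.00017 × 111700 × 0.8108 ≈ 15.3964 m.
Hypotenuse of the two orthogonal shifts: √(10.053² + 15.3964²) = 18.3879 m.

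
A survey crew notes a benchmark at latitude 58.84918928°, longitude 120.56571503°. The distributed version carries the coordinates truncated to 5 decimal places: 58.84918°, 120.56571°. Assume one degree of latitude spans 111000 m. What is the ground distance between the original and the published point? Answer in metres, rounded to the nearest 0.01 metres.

Δlat = 58.84918928 − 58.84918 = +0.00000928°; Δlon = 120.56571503 − 120.56571 = +0.00000503°.
North–south shift: 0.00000928 × 111000 = 1.03008 m.
E–W at 58.8492°: 0.00000503° × 111000 × cos 58.8492° = 0.00000503 × 111000 × 0.5173 ≈ 0.28882 m.
Distance: √(1.03008² + 0.28882²) ≈ 1.0698 m.

1.07 metres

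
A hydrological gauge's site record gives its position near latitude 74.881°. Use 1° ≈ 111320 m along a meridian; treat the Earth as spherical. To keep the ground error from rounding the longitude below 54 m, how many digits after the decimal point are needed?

3 decimal places

At 74.881° one degree of longitude covers 111320 × cos 74.881° ≈ 111320 × 0.2608 ≈ 29035 m.
N decimal places → at most half a unit in the last place, 0.5 × 10⁻ᴺ° = 29035/2 × 10⁻ᴺ m.
Need 0.5 × 29035 × 10⁻ᴺ ≤ 54 → 10⁻ᴺ ≤ 3.720e-03, so N ≥ 2.43.
N = 2 would give 145 m (too coarse); N = 3 gives 14.5 m ≤ 54 m.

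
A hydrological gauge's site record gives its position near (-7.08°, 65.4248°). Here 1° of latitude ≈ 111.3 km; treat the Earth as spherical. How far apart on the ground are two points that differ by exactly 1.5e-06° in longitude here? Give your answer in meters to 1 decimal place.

At 7.08° a degree of longitude is 111300 × cos 7.08° ≈ 110451 m, so 1.5e-06° corresponds to 0.165677 m.

0.2 meters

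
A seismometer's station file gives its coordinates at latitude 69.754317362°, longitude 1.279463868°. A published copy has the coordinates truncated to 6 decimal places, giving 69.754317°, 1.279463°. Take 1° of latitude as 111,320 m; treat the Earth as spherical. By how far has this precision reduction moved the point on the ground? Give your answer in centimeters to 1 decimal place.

5.2 centimeters

The latitude changed by +0.000000362° and the longitude by +0.000000868°.
N–S: 0.000000362° × 111320 m/° = 0.0402978 m.
East–west at this latitude: 0.000000868° × 111320 × cos 69.7543° ≈ 0.000000868 × 38521.9 = 0.033437 m.
Distance: √(0.0402978² + 0.033437²) ≈ 0.0523636 m.
That is 0.0523636 m = 5.2364 cm.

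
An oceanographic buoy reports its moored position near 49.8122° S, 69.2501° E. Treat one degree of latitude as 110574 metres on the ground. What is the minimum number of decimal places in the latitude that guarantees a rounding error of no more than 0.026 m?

7 decimal places

One degree of latitude covers 110574 m.
With N decimal places the half-ulp bound is 0.5·10⁻ᴺ°, or 0.5·10⁻ᴺ × 110574 m on the ground.
Need 0.5 × 110574 × 10⁻ᴺ ≤ 0.026 → 10⁻ᴺ ≤ 4.703e-07, so N ≥ 6.33.
At 6 places the error can reach 0.0553 m, but 7 places keeps it to 0.00553 m.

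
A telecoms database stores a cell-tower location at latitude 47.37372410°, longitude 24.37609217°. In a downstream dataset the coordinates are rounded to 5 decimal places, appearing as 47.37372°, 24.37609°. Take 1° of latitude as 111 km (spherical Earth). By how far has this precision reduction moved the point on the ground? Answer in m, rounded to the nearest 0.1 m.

0.5 m

Δlat = 47.37372410 − 47.37372 = +0.00000410°; Δlon = 24.37609217 − 24.37609 = +0.00000217°.
North–south shift: 0.00000410 × 111000 = 0.4551 m.
East–west at this latitude: 0.00000217° × 111000 × cos 47.3737° ≈ 0.00000217 × 75170.7 = 0.16312 m.
Combined displacement = (0.4551² + 0.16312²)^½ ≈ 0.48345 m.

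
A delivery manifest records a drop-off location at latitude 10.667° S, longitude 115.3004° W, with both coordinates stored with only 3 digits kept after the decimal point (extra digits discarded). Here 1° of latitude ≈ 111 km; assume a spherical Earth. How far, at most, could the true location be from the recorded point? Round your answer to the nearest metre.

Truncating at 3 decimal places can drop up to a full unit in the last place, so each coordinate may be off by as much as 0.001°.
North–south component: 0.001° × 111000 = 111 m.
E–W at 10.667°: 0.001° × 111000 × cos 10.667° = 0.001 × 111000 × 0.9827 ≈ 109.082 m.
The two errors are perpendicular, so the maximum displacement is √(111² + 109.082²) ≈ 155.627 m.

156 metres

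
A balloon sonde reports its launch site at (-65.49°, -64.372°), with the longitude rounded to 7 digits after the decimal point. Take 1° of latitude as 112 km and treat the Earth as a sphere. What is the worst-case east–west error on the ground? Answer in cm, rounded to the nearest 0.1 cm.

0.2 cm

Rounding to 7 decimal places leaves the longitude within ±5e-08° of the true value.
Parallels shrink by cos φ, so at 65.49° a degree of longitude is 112000 × 0.4149 ≈ 46463.4 m.
Maximum E–W displacement: 5e-08 × 46463.4 = 0.00232317 m.
That is 0.00232317 m = 0.23232 cm.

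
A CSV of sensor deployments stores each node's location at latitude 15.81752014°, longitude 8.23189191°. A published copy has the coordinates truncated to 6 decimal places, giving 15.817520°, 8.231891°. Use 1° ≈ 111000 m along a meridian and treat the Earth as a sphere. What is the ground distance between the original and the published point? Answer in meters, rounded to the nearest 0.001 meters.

0.098 meters

The latitude changed by +0.00000014° and the longitude by +0.00000091°.
N–S: 0.00000014° × 111000 m/° = 0.01554 m.
E–W at 15.8175°: 0.00000091° × 111000 × cos 15.8175° = 0.00000091 × 111000 × 0.9621 ≈ 0.0971852 m.
Combined displacement = (0.01554² + 0.0971852²)^½ ≈ 0.0984198 m.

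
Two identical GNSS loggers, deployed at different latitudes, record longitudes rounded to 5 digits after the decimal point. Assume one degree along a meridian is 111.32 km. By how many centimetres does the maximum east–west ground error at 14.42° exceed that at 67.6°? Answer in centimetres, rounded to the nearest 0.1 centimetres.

32.7 centimetres

Rounding to 5 decimal places leaves the longitude within ±5e-06° of the true value.
Error at 14.42° = 5e-06° × 111320 × cos 14.42° ≈ 0.5566 × 0.9685 = 0.53907 m.
At 67.6°: 5e-06° × 111320 × cos 67.6° = 5e-06 × 111320 × 0.3811 ≈ 0.2121 m.
Difference: 0.53907 − 0.2121 = 0.32696 m.
That is 0.326961 m = 32.696 cm.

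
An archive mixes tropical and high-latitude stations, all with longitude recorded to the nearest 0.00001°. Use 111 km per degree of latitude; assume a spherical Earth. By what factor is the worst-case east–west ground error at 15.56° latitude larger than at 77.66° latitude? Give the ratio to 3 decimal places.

Rounding to 5 decimal places leaves the longitude within ±5e-06° of the true value.
At 15.56°: 5e-06° × 111000 × cos 15.56° = 5e-06 × 111000 × 0.9634 ≈ 0.53466 m.
Error at 77.66° = 5e-06° × 111000 × cos 77.66° ≈ 0.555 × 0.2137 = 0.11861 m.
Ratio: 0.53466 / 0.11861 = cos 15.56° / cos 77.66° ≈ 4.5077.

4.508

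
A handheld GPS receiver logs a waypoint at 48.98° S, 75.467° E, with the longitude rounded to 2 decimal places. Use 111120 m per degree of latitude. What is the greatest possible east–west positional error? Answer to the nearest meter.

365 meters

Rounding to 2 decimal places leaves the longitude within ±0.005° of the true value.
At latitude 48.98° a degree of longitude spans 111120 m × cos 48.98° = 111120 × 0.6563 ≈ 72930.5 m.
East–west error: 0.005° × 72930.5 m/° ≈ 364.653 m.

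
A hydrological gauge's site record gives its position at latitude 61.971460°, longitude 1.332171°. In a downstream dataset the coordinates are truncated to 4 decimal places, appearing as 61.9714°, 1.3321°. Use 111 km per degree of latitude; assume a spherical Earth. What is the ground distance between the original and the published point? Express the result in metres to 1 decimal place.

7.6 metres

The latitude changed by +0.000060° and the longitude by +0.000071°.
N–S: 0.000060° × 111000 m/° = 6.66 m.
East–west at this latitude: 0.000071° × 111000 × cos 61.9714° ≈ 0.000071 × 52160.3 = 3.70338 m.
Hypotenuse of the two orthogonal shifts: √(6.66² + 3.70338²) = 7.62041 m.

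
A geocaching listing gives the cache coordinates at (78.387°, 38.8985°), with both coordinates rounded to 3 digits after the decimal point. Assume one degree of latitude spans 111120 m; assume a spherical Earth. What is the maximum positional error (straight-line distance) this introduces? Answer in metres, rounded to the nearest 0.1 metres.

Rounding to 3 decimal places leaves each coordinate within ±0.0005° of the true value.
Latitude error → 0.0005 × 111120 = 55.56 m along the meridian.
E–W at 78.387°: 0.0005° × 111120 × cos 78.387° = 0.0005 × 111120 × 0.2013 ≈ 11.1842 m.
The two errors are perpendicular, so the maximum displacement is √(55.56² + 11.1842²) ≈ 56.6745 m.

56.7 metres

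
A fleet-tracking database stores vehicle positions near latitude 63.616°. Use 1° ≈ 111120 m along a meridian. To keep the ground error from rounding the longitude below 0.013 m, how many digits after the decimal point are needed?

At 63.616° one degree of longitude covers 111120 × cos 63.616° ≈ 111120 × 0.4444 ≈ 49380.1 m.
Rounding to N decimal places gives at most 0.5 × 10⁻ᴺ degrees of error, i.e. 0.5 × 10⁻ᴺ × 49380.1 m.
Setting 24690 × 10⁻ᴺ ≤ 0.013 gives 10ᴺ ≥ 1.899e+06, i.e. N ≥ 6.28.
At 6 places the error can reach 0.0247 m, but 7 places keeps it to 0.00247 m.

7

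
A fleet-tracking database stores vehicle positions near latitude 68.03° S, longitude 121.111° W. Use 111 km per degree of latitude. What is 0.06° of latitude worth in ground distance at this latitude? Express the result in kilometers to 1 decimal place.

6.7 kilometers

Along a meridian 0.06° is 0.06 × 111000 = 6660 m.
That is 6660 m = 6.66 km.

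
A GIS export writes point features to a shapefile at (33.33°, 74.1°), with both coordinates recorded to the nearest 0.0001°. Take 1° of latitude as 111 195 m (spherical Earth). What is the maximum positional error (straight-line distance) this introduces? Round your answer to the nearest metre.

7 metres

Rounding to 4 decimal places leaves each coordinate within ±5e-05° of the true value.
North–south component: 5e-05° × 111195 = 5.55975 m.
East–west component at 33.33°: 5e-05° × 111195 × cos 33.33° ≈ 5e-05 × 92905.6 ≈ 4.64528 m.
The two errors are perpendicular, so the maximum displacement is √(5.55975² + 4.64528²) ≈ 7.24496 m.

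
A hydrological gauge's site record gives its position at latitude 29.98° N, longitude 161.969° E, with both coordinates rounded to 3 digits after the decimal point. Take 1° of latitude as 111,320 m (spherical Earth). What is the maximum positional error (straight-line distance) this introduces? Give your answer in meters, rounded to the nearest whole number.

74 meters

Rounding to 3 decimal places leaves each coordinate within ±0.0005° of the true value.
N–S: 0.0005° × 111320 m/° = 55.66 m.
East–west component at 29.98°: 0.0005° × 111320 × cos 29.98° ≈ 0.0005 × 96425.4 ≈ 48.2127 m.
Combining orthogonally: (55.66² + 48.2127²)^½ ≈ 73.6376 m.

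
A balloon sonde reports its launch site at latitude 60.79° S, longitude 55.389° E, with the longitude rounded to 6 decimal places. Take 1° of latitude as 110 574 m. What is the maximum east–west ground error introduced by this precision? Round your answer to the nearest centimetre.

3 centimetres

Rounding to 6 decimal places leaves the longitude within ±5e-07° of the true value.
Parallels shrink by cos φ, so at 60.79° a degree of longitude is 110574 × 0.4880 ≈ 53961.4 m.
So at most 5e-07° × 53961.4 ≈ 0.0269807 m east–west.
That is 0.0269807 m = 2.6981 cm.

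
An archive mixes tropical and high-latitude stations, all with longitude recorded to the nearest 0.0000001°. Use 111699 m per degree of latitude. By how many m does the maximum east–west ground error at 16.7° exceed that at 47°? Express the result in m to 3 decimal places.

0.002 m

Rounding to 7 decimal places leaves the longitude within ±5e-08° of the true value.
Error at 16.7° = 5e-08° × 111699 × cos 16.7° ≈ 0.0055849 × 0.9578 = 0.0053494 m.
At 47°: 5e-08° × 111699 × cos 47° = 5e-08 × 111699 × 0.6820 ≈ 0.0038089 m.
So the lower-latitude error exceeds the higher by 0.0053494 − 0.0038089 = 0.0015405 m.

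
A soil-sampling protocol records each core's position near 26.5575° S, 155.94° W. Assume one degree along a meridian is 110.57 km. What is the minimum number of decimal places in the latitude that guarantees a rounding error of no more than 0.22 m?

6 decimal places

One degree of latitude covers 110570 m.
N decimal places → at most half a unit in the last place, 0.5 × 10⁻ᴺ° = 110570/2 × 10⁻ᴺ m.
Need 0.5 × 110570 × 10⁻ᴺ ≤ 0.22 → 10⁻ᴺ ≤ 3.979e-06, so N ≥ 5.40.
At 5 places the error can reach 0.553 m, but 6 places keeps it to 0.0553 m.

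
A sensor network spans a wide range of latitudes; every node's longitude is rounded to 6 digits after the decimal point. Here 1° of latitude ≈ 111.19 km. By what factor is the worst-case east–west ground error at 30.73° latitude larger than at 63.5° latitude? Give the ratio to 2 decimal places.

Rounding to 6 decimal places leaves the longitude within ±5e-07° of the true value.
At 30.73°: 5e-07° × 111190 × cos 30.73° = 5e-07 × 111190 × 0.8596 ≈ 0.047789 m.
At 63.5°: 5e-07° × 111190 × cos 63.5° = 5e-07 × 111190 × 0.4462 ≈ 0.024806 m.
Ratio: 0.047789 / 0.024806 = cos 30.73° / cos 63.5° ≈ 1.9265.

1.93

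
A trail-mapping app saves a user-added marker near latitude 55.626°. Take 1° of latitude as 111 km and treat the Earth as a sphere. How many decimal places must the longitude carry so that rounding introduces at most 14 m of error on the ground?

At 55.626° one degree of longitude covers 111000 × cos 55.626° ≈ 111000 × 0.5646 ≈ 62669.8 m.
Rounding to N decimal places gives at most 0.5 × 10⁻ᴺ degrees of error, i.e. 0.5 × 10⁻ᴺ × 62669.8 m.
Setting 31334.9 × 10⁻ᴺ ≤ 14 gives 10ᴺ ≥ 2238, i.e. N ≥ 3.35.
N = 3 would give 31.3 m (too coarse); N = 4 gives 3.13 m ≤ 14 m.

4 decimal places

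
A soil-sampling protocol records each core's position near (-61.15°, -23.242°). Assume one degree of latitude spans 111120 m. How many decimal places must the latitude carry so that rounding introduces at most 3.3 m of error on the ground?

One degree of latitude covers 111120 m.
With N decimal places the half-ulp bound is 0.5·10⁻ᴺ°, or 0.5·10⁻ᴺ × 111120 m on the ground.
Need 0.5 × 111120 × 10⁻ᴺ ≤ 3.3 → 10⁻ᴺ ≤ 5.940e-05, so N ≥ 4.23.
So 5 decimal places suffice (0.556 m); 4 would allow up to 5.56 m.

5 decimal places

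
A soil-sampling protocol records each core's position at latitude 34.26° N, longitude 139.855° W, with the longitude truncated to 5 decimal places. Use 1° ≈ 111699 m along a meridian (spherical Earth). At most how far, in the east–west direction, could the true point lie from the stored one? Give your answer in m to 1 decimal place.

0.9 m

Truncating at 5 decimal places can drop up to a full unit in the last place, so the longitude may be off by as much as 1e-05°.
At latitude 34.26° a degree of longitude spans 111699 m × cos 34.26° = 111699 × 0.8265 ≈ 92318.3 m.
So at most 1e-05° × 92318.3 ≈ 0.923183 m east–west.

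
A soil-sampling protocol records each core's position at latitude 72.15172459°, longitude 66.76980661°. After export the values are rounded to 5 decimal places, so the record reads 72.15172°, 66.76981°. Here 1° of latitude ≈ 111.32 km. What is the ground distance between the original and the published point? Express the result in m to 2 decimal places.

The latitude changed by +0.00000459° and the longitude by -0.00000339°.
N–S: 0.00000459° × 111320 m/° = 0.510959 m.
E–W at 72.1517°: -0.00000339° × 111320 × cos 72.1517° = -0.00000339 × 111320 × 0.3065 ≈ -0.115664 m.
Combined displacement = (0.510959² + 0.115664²)^½ ≈ 0.523887 m.

0.52 m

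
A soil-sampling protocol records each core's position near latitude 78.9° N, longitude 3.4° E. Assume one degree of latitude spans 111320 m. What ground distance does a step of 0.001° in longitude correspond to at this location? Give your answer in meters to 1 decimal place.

21.4 meters

At 78.9° a degree of longitude is 111320 × cos 78.9° ≈ 21431.5 m, so 0.001° corresponds to 21.4315 m.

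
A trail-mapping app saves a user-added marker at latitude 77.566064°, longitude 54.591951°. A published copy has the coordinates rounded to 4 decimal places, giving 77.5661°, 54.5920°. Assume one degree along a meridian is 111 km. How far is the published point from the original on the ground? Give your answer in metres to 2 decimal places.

Δlat = 77.566064 − 77.5661 = -0.000036°; Δlon = 54.591951 − 54.5920 = -0.000049°.
N–S: -0.000036° × 111000 m/° = -3.996 m.
East–west at this latitude: -0.000049° × 111000 × cos 77.5661° ≈ -0.000049 × 23899.8 = -1.17109 m.
Combined displacement = (3.996² + 1.17109²)^½ ≈ 4.16407 m.

4.16 metres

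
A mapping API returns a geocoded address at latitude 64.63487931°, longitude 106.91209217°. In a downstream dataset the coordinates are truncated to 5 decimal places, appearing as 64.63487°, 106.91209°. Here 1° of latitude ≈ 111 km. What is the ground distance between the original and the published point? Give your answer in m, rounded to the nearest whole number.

Δlat = 64.63487931 − 64.63487 = +0.00000931°; Δlon = 106.91209217 − 106.91209 = +0.00000217°.
North–south shift: 0.00000931 × 111000 = 1.03341 m.
E–W at 64.6349°: 0.00000217° × 111000 × cos 64.6349° = 0.00000217 × 111000 × 0.4284 ≈ 0.103185 m.
Hypotenuse of the two orthogonal shifts: √(1.03341² + 0.103185²) = 1.03855 m.

1 m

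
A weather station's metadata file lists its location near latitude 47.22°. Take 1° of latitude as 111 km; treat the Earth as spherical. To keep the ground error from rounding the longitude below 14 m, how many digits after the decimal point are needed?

At 47.22° one degree of longitude covers 111000 × cos 47.22° ≈ 111000 × 0.6792 ≈ 75389.6 m.
N decimal places → at most half a unit in the last place, 0.5 × 10⁻ᴺ° = 75389.6/2 × 10⁻ᴺ m.
Need 0.5 × 75389.6 × 10⁻ᴺ ≤ 14 → 10⁻ᴺ ≤ 3.714e-04, so N ≥ 3.43.
N = 3 would give 37.7 m (too coarse); N = 4 gives 3.77 m ≤ 14 m.

4 decimal places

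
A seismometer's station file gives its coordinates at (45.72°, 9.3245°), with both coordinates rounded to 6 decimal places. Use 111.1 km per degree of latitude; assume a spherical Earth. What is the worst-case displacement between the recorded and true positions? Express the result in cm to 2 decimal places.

Rounding to 6 decimal places leaves each coordinate within ±5e-07° of the true value.
North–south component: 5e-07° × 111100 = 0.05555 m.
E–W at 45.72°: 5e-07° × 111100 × cos 45.72° = 5e-07 × 111100 × 0.6982 ≈ 0.0387831 m.
Combining orthogonally: (0.05555² + 0.0387831²)^½ ≈ 0.067749 m.
That is 0.067749 m = 6.7749 cm.

6.77 cm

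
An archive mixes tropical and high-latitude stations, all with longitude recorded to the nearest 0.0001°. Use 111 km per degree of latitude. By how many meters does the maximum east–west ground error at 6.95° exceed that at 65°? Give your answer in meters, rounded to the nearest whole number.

Rounding to 4 decimal places leaves the longitude within ±5e-05° of the true value.
At 6.95°: 5e-05° × 111000 × cos 6.95° = 5e-05 × 111000 × 0.9927 ≈ 5.5092 m.
Error at 65° = 5e-05° × 111000 × cos 65° ≈ 5.55 × 0.4226 = 2.3455 m.
Difference: 5.5092 − 2.3455 = 3.1637 m.

3 meters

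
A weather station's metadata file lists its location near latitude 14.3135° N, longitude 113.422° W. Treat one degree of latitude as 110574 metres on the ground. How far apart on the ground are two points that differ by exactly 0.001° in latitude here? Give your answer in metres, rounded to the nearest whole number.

0.001° × 110574 m/° = 110.574 m.

111 metres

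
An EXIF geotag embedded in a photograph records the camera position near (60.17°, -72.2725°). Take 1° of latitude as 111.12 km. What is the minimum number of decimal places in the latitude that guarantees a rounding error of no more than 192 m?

3

One degree of latitude covers 111120 m.
Rounding to N decimal places gives at most 0.5 × 10⁻ᴺ degrees of error, i.e. 0.5 × 10⁻ᴺ × 111120 m.
Setting 55560 × 10⁻ᴺ ≤ 192 gives 10ᴺ ≥ 289.4, i.e. N ≥ 2.46.
So 3 decimal places suffice (55.6 m); 2 would allow up to 556 m.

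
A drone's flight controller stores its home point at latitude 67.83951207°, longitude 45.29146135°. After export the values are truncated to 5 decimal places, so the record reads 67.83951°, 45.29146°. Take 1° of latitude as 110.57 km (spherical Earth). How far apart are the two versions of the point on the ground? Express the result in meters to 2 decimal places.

The latitude changed by +0.00000207° and the longitude by +0.00000135°.
North–south shift: 0.00000207 × 110570 = 0.22888 m.
East–west at this latitude: 0.00000135° × 110570 × cos 67.8395° ≈ 0.00000135 × 41707.3 = 0.0563048 m.
Distance: √(0.22888² + 0.0563048²) ≈ 0.235704 m.

0.24 meters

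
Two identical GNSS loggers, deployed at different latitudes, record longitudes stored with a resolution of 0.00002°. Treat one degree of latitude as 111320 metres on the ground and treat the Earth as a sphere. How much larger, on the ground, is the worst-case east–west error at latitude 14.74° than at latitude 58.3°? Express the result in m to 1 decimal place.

0.5 m

With a 0.00002° grid the true value lies within half a step, ±0.00002°/2 = ±1e-05°, of the stored one.
At 14.74°: 1e-05° × 111320 × cos 14.74° = 1e-05 × 111320 × 0.9671 ≈ 1.0766 m.
Error at 58.3° = 1e-05° × 111320 × cos 58.3° ≈ 1.1132 × 0.5255 = 0.58496 m.
So the lower-latitude error exceeds the higher by 1.0766 − 0.58496 = 0.49161 m.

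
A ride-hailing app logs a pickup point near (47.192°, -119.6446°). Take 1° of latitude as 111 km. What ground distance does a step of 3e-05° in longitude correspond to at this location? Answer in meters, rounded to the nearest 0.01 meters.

2.26 meters

At 47.192° a degree of longitude is 111000 × cos 47.192° ≈ 75429.4 m, so 3e-05° corresponds to 2.26288 m.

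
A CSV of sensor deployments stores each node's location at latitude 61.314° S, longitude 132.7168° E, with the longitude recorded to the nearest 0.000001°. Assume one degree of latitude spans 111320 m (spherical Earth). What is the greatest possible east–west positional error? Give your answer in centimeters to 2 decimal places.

2.67 centimeters

Rounding to 6 decimal places leaves the longitude within ±5e-07° of the true value.
One degree of longitude at 61.314° is 111320 × cos 61.314° ≈ 111320 × 0.4800 = 53434.6 m.
East–west error: 5e-07° × 53434.6 m/° ≈ 0.0267173 m.
That is 0.0267173 m = 2.6717 cm.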